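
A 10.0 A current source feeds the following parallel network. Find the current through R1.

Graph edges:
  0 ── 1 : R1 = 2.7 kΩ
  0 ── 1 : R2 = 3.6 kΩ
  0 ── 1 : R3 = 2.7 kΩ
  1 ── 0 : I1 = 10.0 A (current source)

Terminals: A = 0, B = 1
All resistors sit directly between nodes 0 and 1, so they are in parallel and share one voltage V; the full source current 10 A splits among them.
1/R_par = 1/2700 + 1/3600 + 1/2700 = 0.001019 S  =>  R_par = 981.8 Ω
V = I × R_par = 10 × 981.8 = 9818 V
I_R1 = V/R1 = 9818/2700 = 3.636 A

Final answer: 3.636 A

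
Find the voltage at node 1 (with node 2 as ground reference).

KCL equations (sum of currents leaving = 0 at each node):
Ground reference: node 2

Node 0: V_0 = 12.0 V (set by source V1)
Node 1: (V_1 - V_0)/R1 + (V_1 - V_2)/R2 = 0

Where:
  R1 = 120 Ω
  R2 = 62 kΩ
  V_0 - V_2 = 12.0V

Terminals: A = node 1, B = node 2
Nodal analysis, taking node 2 as the 0 V reference.
Source V1 fixes V_0 = 12 V.
KCL at each unknown node (sum of currents leaving = 0; resistances in Ω):
  Node 1: (V_1 - 12)/120 + (V_1 - 0)/62000 = 0
Collecting terms: 0.008349 × V_1 = 0.1  =>  V_1 = 11.98 V
The requested potential is V_1 = 11.98 V.

Final answer: V_1 = 11.98 V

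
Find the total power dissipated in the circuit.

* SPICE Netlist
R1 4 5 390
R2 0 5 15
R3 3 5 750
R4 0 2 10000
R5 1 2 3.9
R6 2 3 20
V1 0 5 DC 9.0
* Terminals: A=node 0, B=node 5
Nodal analysis, taking node 5 as the 0 V reference.
Source V1 fixes V_0 = 9 V.
KCL at each unknown node (sum of currents leaving = 0; resistances in Ω):
  Node 1: (V_1 - V_2)/3.9 = 0
  Node 2: (V_2 - 9)/10000 + (V_2 - V_1)/3.9 + (V_2 - V_3)/20 = 0
  Node 3: (V_3 - 0)/750 + (V_3 - V_2)/20 = 0
  Node 4: (V_4 - 0)/390 = 0
Collecting terms (coefficients in siemens):
  0.2564·V_1 - 0.2564·V_2 = 0
  0.3065·V_2 - 0.2564·V_1 - 0.05·V_3 = 0.0009
  0.05133·V_3 - 0.05·V_2 = 0
  0.002564·V_4 = 0
Solving these 4 simultaneous equations (Gaussian elimination) gives:
  V_1 = 0.6435 V, V_2 = 0.6435 V, V_3 = 0.6267 V, V_4 = 0 V
Power in each resistor, P = (ΔV)²/R:
  P_R1 = (0 - 0)²/390 = 0 W
  P_R2 = (9 - 0)²/15 = 5.4 W
  P_R3 = (0.6267 - 0)²/750 = 0.0005237 W
  P_R4 = (9 - 0.6435)²/10000 = 0.006983 W
  P_R5 = (0.6435 - 0.6435)²/3.9 = 0 W
  P_R6 = (0.6435 - 0.6267)²/20 = 0.00001397 W
P_total = P_R1 + P_R2 + P_R3 + P_R4 + P_R5 + P_R6 = 5.408 W

Final answer: 5.408 W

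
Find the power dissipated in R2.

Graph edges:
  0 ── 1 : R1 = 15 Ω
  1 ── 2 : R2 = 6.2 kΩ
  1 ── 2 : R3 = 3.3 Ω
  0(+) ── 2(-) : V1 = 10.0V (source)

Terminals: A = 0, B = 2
Nodal analysis, taking node 2 as the 0 V reference.
Source V1 fixes V_0 = 10 V.
KCL at each unknown node (sum of currents leaving = 0; resistances in Ω):
  Node 1: (V_1 - 10)/15 + (V_1 - 0)/6200 + (V_1 - 0)/3.3 = 0
Collecting terms: 0.3699 × V_1 = 0.6667  =>  V_1 = 1.802 V
I_R2 = (V_1 - V_2)/R2 = (1.802 - 0)/6200 = 0.0002907 A
P_R2 = I_R2² × R2 = (0.0002907)² × 6200 = 0.000524 W

Final answer: 0.000524 W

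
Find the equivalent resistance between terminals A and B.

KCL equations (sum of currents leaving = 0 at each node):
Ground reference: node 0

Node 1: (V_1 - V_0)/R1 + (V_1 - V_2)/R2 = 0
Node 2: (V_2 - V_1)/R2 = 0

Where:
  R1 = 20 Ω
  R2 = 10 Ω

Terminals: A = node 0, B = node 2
Reduce the network between node 0 (A) and node 2 (B) by series/parallel combination:
  Rs1 = R1 + R2 (series, joined only at node 1) = 20 + 10 = 30 Ω
R_eq = 30 Ω

Final answer: 30 Ω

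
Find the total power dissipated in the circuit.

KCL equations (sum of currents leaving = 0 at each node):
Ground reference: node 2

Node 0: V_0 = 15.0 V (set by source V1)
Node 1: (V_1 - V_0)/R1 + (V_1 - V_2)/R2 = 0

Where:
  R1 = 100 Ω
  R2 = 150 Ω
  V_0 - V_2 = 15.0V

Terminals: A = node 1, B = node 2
Nodal analysis, taking node 2 as the 0 V reference.
Source V1 fixes V_0 = 15 V.
KCL at each unknown node (sum of currents leaving = 0; resistances in Ω):
  Node 1: (V_1 - 15)/100 + (V_1 - 0)/150 = 0
Collecting terms: 0.01667 × V_1 = 0.15  =>  V_1 = 9 V
Power in each resistor, P = (ΔV)²/R:
  P_R1 = (15 - 9)²/100 = 0.36 W
  P_R2 = (9 - 0)²/150 = 0.54 W
P_total = P_R1 + P_R2 = 0.9 W

Final answer: 0.9 W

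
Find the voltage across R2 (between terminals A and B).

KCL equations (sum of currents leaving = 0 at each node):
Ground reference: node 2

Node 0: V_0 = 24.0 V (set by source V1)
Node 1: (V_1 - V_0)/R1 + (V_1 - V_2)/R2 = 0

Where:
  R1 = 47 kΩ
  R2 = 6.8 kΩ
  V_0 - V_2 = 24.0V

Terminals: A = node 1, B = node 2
R1 and R2 are in series across V1 (node 0 → node 1 → node 2), and the output A–B is taken across R2, so this is a voltage divider.
Series current: I = V1/(R1 + R2) = 24/(47000 + 6800) = 24/53800 = 0.0004461 A
V_R2 = I × R2 = V1 × R2/(R1 + R2) = 24 × 6800/53800 = 3.033 V

Final answer: 3.033 V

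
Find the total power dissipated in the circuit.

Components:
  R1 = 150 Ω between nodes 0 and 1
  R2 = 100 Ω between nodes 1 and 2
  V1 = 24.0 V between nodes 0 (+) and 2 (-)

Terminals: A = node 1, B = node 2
Nodal analysis, taking node 2 as the 0 V reference.
Source V1 fixes V_0 = 24 V.
KCL at each unknown node (sum of currents leaving = 0; resistances in Ω):
  Node 1: (V_1 - 24)/150 + (V_1 - 0)/100 = 0
Collecting terms: 0.01667 × V_1 = 0.16  =>  V_1 = 9.6 V
Power in each resistor, P = (ΔV)²/R:
  P_R1 = (24 - 9.6)²/150 = 1.382 W
  P_R2 = (9.6 - 0)²/100 = 0.9216 W
P_total = P_R1 + P_R2 = 2.304 W

Final answer: 2.304 W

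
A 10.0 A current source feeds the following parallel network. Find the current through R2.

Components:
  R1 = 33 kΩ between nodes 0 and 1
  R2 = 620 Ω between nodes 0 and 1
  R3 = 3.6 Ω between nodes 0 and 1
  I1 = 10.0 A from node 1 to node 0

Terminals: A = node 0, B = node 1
All resistors sit directly between nodes 0 and 1, so they are in parallel and share one voltage V; the full source current 10 A splits among them.
1/R_par = 1/33000 + 1/620 + 1/3.6 = 0.2794 S  =>  R_par = 3.579 Ω
V = I × R_par = 10 × 3.579 = 35.79 V
I_R2 = V/R2 = 35.79/620 = 0.05772 A

Final answer: 0.05772 A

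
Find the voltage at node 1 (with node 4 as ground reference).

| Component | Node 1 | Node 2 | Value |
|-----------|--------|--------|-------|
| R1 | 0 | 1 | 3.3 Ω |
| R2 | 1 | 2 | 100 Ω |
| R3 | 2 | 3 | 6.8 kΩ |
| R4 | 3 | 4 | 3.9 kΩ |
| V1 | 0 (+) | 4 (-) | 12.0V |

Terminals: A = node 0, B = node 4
Nodal analysis, taking node 4 as the 0 V reference.
Source V1 fixes V_0 = 12 V.
KCL at each unknown node (sum of currents leaving = 0; resistances in Ω):
  Node 1: (V_1 - 12)/3.3 + (V_1 - V_2)/100 = 0
  Node 2: (V_2 - V_1)/100 + (V_2 - V_3)/6800 = 0
  Node 3: (V_3 - V_2)/6800 + (V_3 - 0)/3900 = 0
Collecting terms (coefficients in siemens):
  0.313·V_1 - 0.01·V_2 = 3.636
  0.01015·V_2 - 0.01·V_1 - 0.0001471·V_3 = 0
  0.0004035·V_3 - 0.0001471·V_2 = 0
Solving these 3 simultaneous equations (Gaussian elimination) gives:
  V_1 = 12 V, V_2 = 11.89 V, V_3 = 4.332 V
The requested potential is V_1 = 12 V.

Final answer: V_1 = 12 V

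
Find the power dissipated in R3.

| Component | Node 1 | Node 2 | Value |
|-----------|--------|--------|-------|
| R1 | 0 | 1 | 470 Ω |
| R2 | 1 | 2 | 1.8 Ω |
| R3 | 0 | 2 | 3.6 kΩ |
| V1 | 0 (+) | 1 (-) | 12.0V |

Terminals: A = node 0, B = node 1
Nodal analysis, taking node 1 as the 0 V reference.
Source V1 fixes V_0 = 12 V.
KCL at each unknown node (sum of currents leaving = 0; resistances in Ω):
  Node 2: (V_2 - 0)/1.8 + (V_2 - 12)/3600 = 0
Collecting terms: 0.5558 × V_2 = 0.003333  =>  V_2 = 0.005997 V
I_R3 = (V_0 - V_2)/R3 = (12 - 0.005997)/3600 = 0.003332 A
P_R3 = I_R3² × R3 = (0.003332)² × 3600 = 0.03996 W

Final answer: 0.03996 W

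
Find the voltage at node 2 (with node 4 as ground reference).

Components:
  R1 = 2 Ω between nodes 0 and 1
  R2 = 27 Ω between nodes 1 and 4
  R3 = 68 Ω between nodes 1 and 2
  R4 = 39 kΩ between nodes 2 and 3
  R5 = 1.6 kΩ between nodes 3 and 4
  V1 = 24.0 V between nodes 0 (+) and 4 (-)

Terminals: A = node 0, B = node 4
Nodal analysis, taking node 4 as the 0 V reference.
Source V1 fixes V_0 = 24 V.
KCL at each unknown node (sum of currents leaving = 0; resistances in Ω):
  Node 1: (V_1 - 24)/2 + (V_1 - 0)/27 + (V_1 - V_2)/68 = 0
  Node 2: (V_2 - V_1)/68 + (V_2 - V_3)/39000 = 0
  Node 3: (V_3 - V_2)/39000 + (V_3 - 0)/1600 = 0
Collecting terms (coefficients in siemens):
  0.5517·V_1 - 0.01471·V_2 = 12
  0.01473·V_2 - 0.01471·V_1 - 0.00002564·V_3 = 0
  0.0006506·V_3 - 0.00002564·V_2 = 0
Solving these 3 simultaneous equations (Gaussian elimination) gives:
  V_1 = 22.34 V, V_2 = 22.31 V, V_3 = 0.8791 V
The requested potential is V_2 = 22.31 V.

Final answer: V_2 = 22.31 V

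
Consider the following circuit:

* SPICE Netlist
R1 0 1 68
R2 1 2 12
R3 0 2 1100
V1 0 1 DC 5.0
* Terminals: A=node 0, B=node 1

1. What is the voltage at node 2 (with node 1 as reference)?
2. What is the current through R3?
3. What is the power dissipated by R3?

Nodal analysis, taking node 1 as the 0 V reference.
Source V1 fixes V_0 = 5 V.
KCL at each unknown node (sum of currents leaving = 0; resistances in Ω):
  Node 2: (V_2 - 0)/12 + (V_2 - 5)/1100 = 0
Collecting terms: 0.08424 × V_2 = 0.004545  =>  V_2 = 0.05396 V
Part 1:
  Read off the nodal solution: V_2 = 0.05396 V
Part 2:
  I_R3 = (V_0 - V_2)/R3 = (5 - 0.05396)/1100 = 0.004496 A
  Magnitude: I_R3 = 0.004496 A
Part 3:
  I_R3 = (V_0 - V_2)/R3 = (5 - 0.05396)/1100 = 0.004496 A
  P_R3 = I_R3² × R3 = (0.004496)² × 1100 = 0.02224 W

Final answers:
1. V_2 = 0.05396 V
2. I_R3 = 0.004496 A
3. P_R3 = 0.02224 W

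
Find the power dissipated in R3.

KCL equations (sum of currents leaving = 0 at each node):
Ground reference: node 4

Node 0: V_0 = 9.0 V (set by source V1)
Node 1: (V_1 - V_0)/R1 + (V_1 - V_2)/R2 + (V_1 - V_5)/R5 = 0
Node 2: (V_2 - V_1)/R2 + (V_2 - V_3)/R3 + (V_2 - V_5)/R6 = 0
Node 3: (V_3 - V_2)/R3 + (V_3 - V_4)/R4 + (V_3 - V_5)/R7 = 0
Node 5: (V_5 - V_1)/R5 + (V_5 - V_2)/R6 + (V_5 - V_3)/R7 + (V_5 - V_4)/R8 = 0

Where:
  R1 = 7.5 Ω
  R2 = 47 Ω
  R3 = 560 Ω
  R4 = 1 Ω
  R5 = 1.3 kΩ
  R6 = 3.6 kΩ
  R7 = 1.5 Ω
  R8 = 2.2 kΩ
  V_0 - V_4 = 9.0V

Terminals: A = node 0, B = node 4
Nodal analysis, taking node 4 as the 0 V reference.
Source V1 fixes V_0 = 9 V.
KCL at each unknown node (sum of currents leaving = 0; resistances in Ω):
  Node 1: (V_1 - 9)/7.5 + (V_1 - V_2)/47 + (V_1 - V_5)/1300 = 0
  Node 2: (V_2 - V_1)/47 + (V_2 - V_3)/560 + (V_2 - V_5)/3600 = 0
  Node 3: (V_3 - V_2)/560 + (V_3 - 0)/1 + (V_3 - V_5)/1.5 = 0
  Node 5: (V_5 - V_1)/1300 + (V_5 - V_2)/3600 + (V_5 - V_3)/1.5 + (V_5 - 0)/2200 = 0
Collecting terms (coefficients in siemens):
  0.1554·V_1 - 0.02128·V_2 - 0.0007692·V_5 = 1.2
  0.02334·V_2 - 0.02128·V_1 - 0.001786·V_3 - 0.0002778·V_5 = 0
  1.668·V_3 - 0.001786·V_2 - 0.6667·V_5 = 0
  0.6682·V_5 - 0.0007692·V_1 - 0.0002778·V_2 - 0.6667·V_3 = 0
Solving these 4 simultaneous equations (Gaussian elimination) gives:
  V_1 = 8.825 V, V_2 = 8.047 V, V_3 = 0.0233 V, V_5 = 0.03675 V
I_R3 = (V_2 - V_3)/R3 = (8.047 - 0.0233)/560 = 0.01433 A
P_R3 = I_R3² × R3 = (0.01433)² × 560 = 0.115 W

Final answer: 0.115 W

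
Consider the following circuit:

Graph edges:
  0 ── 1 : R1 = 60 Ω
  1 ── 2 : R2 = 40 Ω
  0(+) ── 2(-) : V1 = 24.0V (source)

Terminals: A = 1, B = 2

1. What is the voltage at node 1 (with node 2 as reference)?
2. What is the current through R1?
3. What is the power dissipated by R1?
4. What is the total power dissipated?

Nodal analysis, taking node 2 as the 0 V reference.
Source V1 fixes V_0 = 24 V.
KCL at each unknown node (sum of currents leaving = 0; resistances in Ω):
  Node 1: (V_1 - 24)/60 + (V_1 - 0)/40 = 0
Collecting terms: 0.04167 × V_1 = 0.4  =>  V_1 = 9.6 V
Part 1:
  Read off the nodal solution: V_1 = 9.6 V
Part 2:
  I_R1 = (V_0 - V_1)/R1 = (24 - 9.6)/60 = 0.24 A
  Magnitude: I_R1 = 0.24 A
Part 3:
  I_R1 = (V_0 - V_1)/R1 = (24 - 9.6)/60 = 0.24 A
  P_R1 = I_R1² × R1 = (0.24)² × 60 = 3.456 W
Part 4:
  Power in each resistor, P = (ΔV)²/R:
    P_R1 = (24 - 9.6)²/60 = 3.456 W
    P_R2 = (9.6 - 0)²/40 = 2.304 W
  P_total = P_R1 + P_R2 = 5.76 W

Final answers:
1. V_1 = 9.6 V
2. I_R1 = 0.24 A
3. P_R1 = 3.456 W
4. P_total = 5.76 W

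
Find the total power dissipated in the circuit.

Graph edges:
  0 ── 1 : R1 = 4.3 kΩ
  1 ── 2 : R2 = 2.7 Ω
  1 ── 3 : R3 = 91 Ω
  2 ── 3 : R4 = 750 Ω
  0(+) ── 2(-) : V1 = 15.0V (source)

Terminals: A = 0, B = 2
Nodal analysis, taking node 2 as the 0 V reference.
Source V1 fixes V_0 = 15 V.
KCL at each unknown node (sum of currents leaving = 0; resistances in Ω):
  Node 1: (V_1 - 15)/4300 + (V_1 - 0)/2.7 + (V_1 - V_3)/91 = 0
  Node 3: (V_3 - V_1)/91 + (V_3 - 0)/750 = 0
Collecting terms (coefficients in siemens):
  0.3816·V_1 - 0.01099·V_3 = 0.003488
  0.01232·V_3 - 0.01099·V_1 = 0
Determinant D = (0.3816)(0.01232) - (-0.01099)(-0.01099) = 0.004581
V_1 = [(0.003488)(0.01232) - (-0.01099)(0)]/D = 0.009383 V
V_3 = [(0.3816)(0) - (0.003488)(-0.01099)]/D = 0.008367 V
Power in each resistor, P = (ΔV)²/R:
  P_R1 = (15 - 0.009383)²/4300 = 0.05226 W
  P_R2 = (0.009383 - 0)²/2.7 = 0.0000326 W
  P_R3 = (0.009383 - 0.008367)²/91 = 0.00000001133 W
  P_R4 = (0 - 0.008367)²/750 = 0.00000009335 W
P_total = P_R1 + P_R2 + P_R3 + P_R4 = 0.05229 W

Final answer: 0.05229 W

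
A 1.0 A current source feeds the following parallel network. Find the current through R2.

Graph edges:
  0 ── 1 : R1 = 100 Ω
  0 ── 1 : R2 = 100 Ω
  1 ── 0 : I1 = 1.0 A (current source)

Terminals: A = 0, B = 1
All resistors sit directly between nodes 0 and 1, so they are in parallel and share one voltage V; the full source current 1 A splits among them.
1/R_par = 1/100 + 1/100 = 0.02 S  =>  R_par = 50 Ω
V = I × R_par = 1 × 50 = 50 V
I_R2 = V/R2 = 50/100 = 0.5 A

Final answer: 0.5 A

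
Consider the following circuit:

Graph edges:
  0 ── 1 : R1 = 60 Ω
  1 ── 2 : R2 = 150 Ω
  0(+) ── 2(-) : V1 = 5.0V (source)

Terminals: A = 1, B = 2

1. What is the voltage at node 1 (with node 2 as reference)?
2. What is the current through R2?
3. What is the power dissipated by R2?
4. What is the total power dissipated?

Nodal analysis, taking node 2 as the 0 V reference.
Source V1 fixes V_0 = 5 V.
KCL at each unknown node (sum of currents leaving = 0; resistances in Ω):
  Node 1: (V_1 - 5)/60 + (V_1 - 0)/150 = 0
Collecting terms: 0.02333 × V_1 = 0.08333  =>  V_1 = 3.571 V
Part 1:
  Read off the nodal solution: V_1 = 3.571 V
Part 2:
  I_R2 = (V_1 - V_2)/R2 = (3.571 - 0)/150 = 0.02381 A
  Magnitude: I_R2 = 0.02381 A
Part 3:
  I_R2 = (V_1 - V_2)/R2 = (3.571 - 0)/150 = 0.02381 A
  P_R2 = I_R2² × R2 = (0.02381)² × 150 = 0.08503 W
Part 4:
  Power in each resistor, P = (ΔV)²/R:
    P_R1 = (5 - 3.571)²/60 = 0.03401 W
    P_R2 = (3.571 - 0)²/150 = 0.08503 W
  P_total = P_R1 + P_R2 = 0.119 W

Final answers:
1. V_1 = 3.571 V
2. I_R2 = 0.02381 A
3. P_R2 = 0.08503 W
4. P_total = 0.119 W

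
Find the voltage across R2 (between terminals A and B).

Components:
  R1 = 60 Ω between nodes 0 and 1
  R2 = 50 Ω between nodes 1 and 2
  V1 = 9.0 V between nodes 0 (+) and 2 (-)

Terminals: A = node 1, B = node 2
R1 and R2 are in series across V1 (node 0 → node 1 → node 2), and the output A–B is taken across R2, so this is a voltage divider.
Series current: I = V1/(R1 + R2) = 9/(60 + 50) = 9/110 = 0.08182 A
V_R2 = I × R2 = V1 × R2/(R1 + R2) = 9 × 50/110 = 4.091 V

Final answer: 4.091 V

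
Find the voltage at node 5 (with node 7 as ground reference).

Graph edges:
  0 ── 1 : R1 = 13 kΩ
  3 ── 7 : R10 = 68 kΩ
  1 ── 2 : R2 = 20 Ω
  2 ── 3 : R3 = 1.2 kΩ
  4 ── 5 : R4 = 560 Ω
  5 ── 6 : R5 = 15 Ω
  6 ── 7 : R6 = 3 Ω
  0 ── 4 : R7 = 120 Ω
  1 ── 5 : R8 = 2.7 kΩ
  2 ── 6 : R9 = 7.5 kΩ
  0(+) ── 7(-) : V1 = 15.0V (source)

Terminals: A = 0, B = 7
Nodal analysis, taking node 7 as the 0 V reference.
Source V1 fixes V_0 = 15 V.
KCL at each unknown node (sum of currents leaving = 0; resistances in Ω):
  Node 1: (V_1 - 15)/13000 + (V_1 - V_2)/20 + (V_1 - V_5)/2700 = 0
  Node 2: (V_2 - V_1)/20 + (V_2 - V_3)/1200 + (V_2 - V_6)/7500 = 0
  Node 3: (V_3 - V_2)/1200 + (V_3 - 0)/68000 = 0
  Node 4: (V_4 - V_5)/560 + (V_4 - 15)/120 = 0
  Node 5: (V_5 - V_4)/560 + (V_5 - V_6)/15 + (V_5 - V_1)/2700 = 0
  Node 6: (V_6 - V_5)/15 + (V_6 - 0)/3 + (V_6 - V_2)/7500 = 0
Collecting terms (coefficients in siemens):
  0.05045·V_1 - 0.05·V_2 - 0.0003704·V_5 = 0.001154
  0.05097·V_2 - 0.05·V_1 - 0.0008333·V_3 - 0.0001333·V_6 = 0
  0.000848·V_3 - 0.0008333·V_2 = 0
  0.01012·V_4 - 0.001786·V_5 = 0.125
  0.06882·V_5 - 0.0003704·V_1 - 0.001786·V_4 - 0.06667·V_6 = 0
  0.4001·V_6 - 0.0001333·V_2 - 0.06667·V_5 = 0
Solving these 6 simultaneous equations (Gaussian elimination) gives:
  V_1 = 2.204 V, V_2 = 2.198 V, V_3 = 2.16 V, V_4 = 12.42 V
  V_5 = 0.3994 V, V_6 = 0.06727 V
The requested potential is V_5 = 0.3994 V.

Final answer: V_5 = 0.3994 V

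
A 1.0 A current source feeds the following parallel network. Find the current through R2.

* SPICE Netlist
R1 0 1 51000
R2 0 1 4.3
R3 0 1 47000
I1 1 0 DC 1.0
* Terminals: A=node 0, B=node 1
All resistors sit directly between nodes 0 and 1, so they are in parallel and share one voltage V; the full source current 1 A splits among them.
1/R_par = 1/51000 + 1/4.3 + 1/47000 = 0.2326 S  =>  R_par = 4.299 Ω
V = I × R_par = 1 × 4.299 = 4.299 V
I_R2 = V/R2 = 4.299/4.3 = 0.9998 A

Final answer: 0.9998 A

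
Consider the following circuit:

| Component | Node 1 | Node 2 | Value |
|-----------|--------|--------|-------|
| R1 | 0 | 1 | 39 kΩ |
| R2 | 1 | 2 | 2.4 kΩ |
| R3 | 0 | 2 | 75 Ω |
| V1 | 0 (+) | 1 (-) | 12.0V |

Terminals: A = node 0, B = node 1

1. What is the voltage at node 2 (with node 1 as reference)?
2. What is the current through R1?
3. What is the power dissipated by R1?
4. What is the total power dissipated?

Nodal analysis, taking node 1 as the 0 V reference.
Source V1 fixes V_0 = 12 V.
KCL at each unknown node (sum of currents leaving = 0; resistances in Ω):
  Node 2: (V_2 - 0)/2400 + (V_2 - 12)/75 = 0
Collecting terms: 0.01375 × V_2 = 0.16  =>  V_2 = 11.64 V
Part 1:
  Read off the nodal solution: V_2 = 11.64 V
Part 2:
  I_R1 = (V_0 - V_1)/R1 = (12 - 0)/39000 = 0.0003077 A
  Magnitude: I_R1 = 0.0003077 A
Part 3:
  I_R1 = (V_0 - V_1)/R1 = (12 - 0)/39000 = 0.0003077 A
  P_R1 = I_R1² × R1 = (0.0003077)² × 39000 = 0.003692 W
Part 4:
  Power in each resistor, P = (ΔV)²/R:
    P_R1 = (12 - 0)²/39000 = 0.003692 W
    P_R2 = (0 - 11.64)²/2400 = 0.05642 W
    P_R3 = (12 - 11.64)²/75 = 0.001763 W
  P_total = P_R1 + P_R2 + P_R3 = 0.06187 W

Final answers:
1. V_2 = 11.64 V
2. I_R1 = 0.0003077 A
3. P_R1 = 0.003692 W
4. P_total = 0.06187 W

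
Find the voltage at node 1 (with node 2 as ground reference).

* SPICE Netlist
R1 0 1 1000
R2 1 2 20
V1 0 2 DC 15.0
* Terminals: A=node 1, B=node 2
Nodal analysis, taking node 2 as the 0 V reference.
Source V1 fixes V_0 = 15 V.
KCL at each unknown node (sum of currents leaving = 0; resistances in Ω):
  Node 1: (V_1 - 15)/1000 + (V_1 - 0)/20 = 0
Collecting terms: 0.051 × V_1 = 0.015  =>  V_1 = 0.2941 V
The requested potential is V_1 = 0.2941 V.

Final answer: V_1 = 0.2941 V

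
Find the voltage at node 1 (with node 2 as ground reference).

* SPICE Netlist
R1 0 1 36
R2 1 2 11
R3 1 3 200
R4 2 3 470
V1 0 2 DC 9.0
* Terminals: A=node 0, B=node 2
Nodal analysis, taking node 2 as the 0 V reference.
Source V1 fixes V_0 = 9 V.
KCL at each unknown node (sum of currents leaving = 0; resistances in Ω):
  Node 1: (V_1 - 9)/36 + (V_1 - 0)/11 + (V_1 - V_3)/200 = 0
  Node 3: (V_3 - V_1)/200 + (V_3 - 0)/470 = 0
Collecting terms (coefficients in siemens):
  0.1237·V_1 - 0.005·V_3 = 0.25
  0.007128·V_3 - 0.005·V_1 = 0
Determinant D = (0.1237)(0.007128) - (-0.005)(-0.005) = 0.0008566
V_1 = [(0.25)(0.007128) - (-0.005)(0)]/D = 2.08 V
V_3 = [(0.1237)(0) - (0.25)(-0.005)]/D = 1.459 V
The requested potential is V_1 = 2.08 V.

Final answer: V_1 = 2.08 V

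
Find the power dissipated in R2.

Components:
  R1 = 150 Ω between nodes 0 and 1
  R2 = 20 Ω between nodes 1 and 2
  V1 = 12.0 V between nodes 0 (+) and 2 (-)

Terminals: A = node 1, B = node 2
Nodal analysis, taking node 2 as the 0 V reference.
Source V1 fixes V_0 = 12 V.
KCL at each unknown node (sum of currents leaving = 0; resistances in Ω):
  Node 1: (V_1 - 12)/150 + (V_1 - 0)/20 = 0
Collecting terms: 0.05667 × V_1 = 0.08  =>  V_1 = 1.412 V
I_R2 = (V_1 - V_2)/R2 = (1.412 - 0)/20 = 0.07059 A
P_R2 = I_R2² × R2 = (0.07059)² × 20 = 0.09965 W

Final answer: 0.09965 W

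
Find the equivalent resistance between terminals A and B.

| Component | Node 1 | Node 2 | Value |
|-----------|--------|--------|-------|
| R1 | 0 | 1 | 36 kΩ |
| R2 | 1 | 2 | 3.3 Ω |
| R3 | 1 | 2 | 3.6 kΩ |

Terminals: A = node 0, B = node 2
Reduce the network between node 0 (A) and node 2 (B) by series/parallel combination:
  Rp1 = R2 ‖ R3 (parallel, both between nodes 1 and 2) = 1/(1/3.3 + 1/3600) = 3.297 Ω
  Rs1 = R1 + Rp1 (series, joined only at node 1) = 36000 + 3.297 = 36000 Ω
R_eq = 36 kΩ

Final answer: 36 kΩ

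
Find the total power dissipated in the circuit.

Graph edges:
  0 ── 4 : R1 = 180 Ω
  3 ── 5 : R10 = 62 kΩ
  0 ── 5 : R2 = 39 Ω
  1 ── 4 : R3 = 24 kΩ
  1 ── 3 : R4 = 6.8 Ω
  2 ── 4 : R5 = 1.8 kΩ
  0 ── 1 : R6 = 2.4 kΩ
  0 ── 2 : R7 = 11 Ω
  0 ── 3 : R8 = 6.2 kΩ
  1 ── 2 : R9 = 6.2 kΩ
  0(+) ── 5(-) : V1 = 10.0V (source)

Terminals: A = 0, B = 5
Nodal analysis, taking node 5 as the 0 V reference.
Source V1 fixes V_0 = 10 V.
KCL at each unknown node (sum of currents leaving = 0; resistances in Ω):
  Node 1: (V_1 - V_4)/24000 + (V_1 - V_3)/6.8 + (V_1 - 10)/2400 + (V_1 - V_2)/6200 = 0
  Node 2: (V_2 - V_4)/1800 + (V_2 - 10)/11 + (V_2 - V_1)/6200 = 0
  Node 3: (V_3 - V_1)/6.8 + (V_3 - 10)/6200 + (V_3 - 0)/62000 = 0
  Node 4: (V_4 - 10)/180 + (V_4 - V_1)/24000 + (V_4 - V_2)/1800 = 0
Collecting terms (coefficients in siemens):
  0.1477·V_1 - 0.0001613·V_2 - 0.1471·V_3 - 0.00004167·V_4 = 0.004167
  0.09163·V_2 - 0.0001613·V_1 - 0.0005556·V_4 = 0.9091
  0.1472·V_3 - 0.1471·V_1 = 0.001613
  0.006153·V_4 - 0.00004167·V_1 - 0.0005556·V_2 = 0.05556
Solving these 4 simultaneous equations (Gaussian elimination) gives:
  V_1 = 9.798 V, V_2 = 10 V, V_3 = 9.797 V, V_4 = 9.999 V
Power in each resistor, P = (ΔV)²/R:
  P_R1 = (10 - 9.999)²/180 = 0.00000001094 W
  P_R2 = (10 - 0)²/39 = 2.564 W
  P_R3 = (9.798 - 9.999)²/24000 = 0.000001682 W
  P_R4 = (9.798 - 9.797)²/6.8 = 0.0000001067 W
  P_R5 = (10 - 9.999)²/1800 = 0.000000000599 W
  P_R6 = (10 - 9.798)²/2400 = 0.00001706 W
  P_R7 = (10 - 10)²/11 = 0.00000001209 W
  P_R8 = (10 - 9.797)²/6200 = 0.000006658 W
  P_R9 = (9.798 - 10)²/6200 = 0.000006578 W
  P_R10 = (9.797 - 0)²/62000 = 0.001548 W
P_total = P_R1 + P_R2 + P_R3 + P_R4 + P_R5 + P_R6 + P_R7 + P_R8 + P_R9 + P_R10 = 2.566 W

Final answer: 2.566 W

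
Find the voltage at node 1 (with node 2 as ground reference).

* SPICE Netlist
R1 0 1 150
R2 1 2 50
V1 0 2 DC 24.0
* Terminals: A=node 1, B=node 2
Nodal analysis, taking node 2 as the 0 V reference.
Source V1 fixes V_0 = 24 V.
KCL at each unknown node (sum of currents leaving = 0; resistances in Ω):
  Node 1: (V_1 - 24)/150 + (V_1 - 0)/50 = 0
Collecting terms: 0.02667 × V_1 = 0.16  =>  V_1 = 6 V
The requested potential is V_1 = 6 V.

Final answer: V_1 = 6 V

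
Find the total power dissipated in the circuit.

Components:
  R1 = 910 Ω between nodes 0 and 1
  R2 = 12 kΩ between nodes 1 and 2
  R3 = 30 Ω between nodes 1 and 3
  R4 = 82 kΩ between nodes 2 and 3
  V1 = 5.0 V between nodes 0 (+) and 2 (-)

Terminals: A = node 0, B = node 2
Nodal analysis, taking node 2 as the 0 V reference.
Source V1 fixes V_0 = 5 V.
KCL at each unknown node (sum of currents leaving = 0; resistances in Ω):
  Node 1: (V_1 - 5)/910 + (V_1 - 0)/12000 + (V_1 - V_3)/30 = 0
  Node 3: (V_3 - V_1)/30 + (V_3 - 0)/82000 = 0
Collecting terms (coefficients in siemens):
  0.03452·V_1 - 0.03333·V_3 = 0.005495
  0.03335·V_3 - 0.03333·V_1 = 0
Determinant D = (0.03452)(0.03335) - (-0.03333)(-0.03333) = 0.00003983
V_1 = [(0.005495)(0.03335) - (-0.03333)(0)]/D = 4.6 V
V_3 = [(0.03452)(0) - (0.005495)(-0.03333)]/D = 4.598 V
Power in each resistor, P = (ΔV)²/R:
  P_R1 = (5 - 4.6)²/910 = 0.0001757 W
  P_R2 = (4.6 - 0)²/12000 = 0.001763 W
  P_R3 = (4.6 - 4.598)²/30 = 0.00000009434 W
  P_R4 = (0 - 4.598)²/82000 = 0.0002579 W
P_total = P_R1 + P_R2 + P_R3 + P_R4 = 0.002197 W

Final answer: 0.002197 W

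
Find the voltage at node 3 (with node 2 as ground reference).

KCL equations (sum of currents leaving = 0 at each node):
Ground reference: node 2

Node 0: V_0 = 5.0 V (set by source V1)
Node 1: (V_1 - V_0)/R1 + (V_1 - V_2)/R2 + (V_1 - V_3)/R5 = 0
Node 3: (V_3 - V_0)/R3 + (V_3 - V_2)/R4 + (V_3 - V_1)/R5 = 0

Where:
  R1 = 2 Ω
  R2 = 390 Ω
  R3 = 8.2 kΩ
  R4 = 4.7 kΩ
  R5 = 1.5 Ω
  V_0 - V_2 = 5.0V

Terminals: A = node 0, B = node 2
Nodal analysis, taking node 2 as the 0 V reference.
Source V1 fixes V_0 = 5 V.
KCL at each unknown node (sum of currents leaving = 0; resistances in Ω):
  Node 1: (V_1 - 5)/2 + (V_1 - 0)/390 + (V_1 - V_3)/1.5 = 0
  Node 3: (V_3 - 5)/8200 + (V_3 - 0)/4700 + (V_3 - V_1)/1.5 = 0
Collecting terms (coefficients in siemens):
  1.169·V_1 - 0.6667·V_3 = 2.5
  0.667·V_3 - 0.6667·V_1 = 0.0006098
Determinant D = (1.169)(0.667) - (-0.6667)(-0.6667) = 0.3354
V_1 = [(2.5)(0.667) - (-0.6667)(0.0006098)]/D = 4.972 V
V_3 = [(1.169)(0.0006098) - (2.5)(-0.6667)]/D = 4.971 V
The requested potential is V_3 = 4.971 V.

Final answer: V_3 = 4.971 V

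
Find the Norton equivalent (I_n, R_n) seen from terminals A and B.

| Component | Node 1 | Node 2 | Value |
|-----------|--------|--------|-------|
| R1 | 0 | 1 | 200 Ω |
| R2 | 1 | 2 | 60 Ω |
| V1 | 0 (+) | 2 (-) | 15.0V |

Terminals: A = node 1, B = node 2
Find the Thévenin equivalent first; then I_n = V_th/R_th and R_n = R_th.
Step 1 — V_th is the open-circuit voltage V_A - V_B (nothing connected across the terminals).
Nodal analysis, taking node 2 as the 0 V reference.
Source V1 fixes V_0 = 15 V.
KCL at each unknown node (sum of currents leaving = 0; resistances in Ω):
  Node 1: (V_1 - 15)/200 + (V_1 - 0)/60 = 0
Collecting terms: 0.02167 × V_1 = 0.075  =>  V_1 = 3.462 V
V_th = V_1 - V_2 = 3.462 - 0 = 3.462 V
Step 2 — R_th: zero the source — replace V1 by a short circuit (node 2 merges into node 0) — and find the resistance seen between A (node 1) and B (node 0).
Reduce the network between node 1 (A) and node 0 (B) by series/parallel combination:
  Rp1 = R1 ‖ R2 (parallel, both between nodes 0 and 1) = 1/(1/200 + 1/60) = 46.15 Ω
R_th = 46.15 Ω
I_n = V_th/R_th = 3.462/46.15 = 0.075 A, and R_n = R_th = 46.15 Ω

Final answer: I_n = 0.075 A, R_n = 46.15 Ω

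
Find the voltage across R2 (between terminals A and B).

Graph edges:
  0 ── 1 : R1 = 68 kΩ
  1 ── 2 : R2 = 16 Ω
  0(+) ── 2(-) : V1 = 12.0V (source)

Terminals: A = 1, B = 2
R1 and R2 are in series across V1 (node 0 → node 1 → node 2), and the output A–B is taken across R2, so this is a voltage divider.
Series current: I = V1/(R1 + R2) = 12/(68000 + 16) = 12/68020 = 0.0001764 A
V_R2 = I × R2 = V1 × R2/(R1 + R2) = 12 × 16/68020 = 0.002823 V

Final answer: 0.002823 V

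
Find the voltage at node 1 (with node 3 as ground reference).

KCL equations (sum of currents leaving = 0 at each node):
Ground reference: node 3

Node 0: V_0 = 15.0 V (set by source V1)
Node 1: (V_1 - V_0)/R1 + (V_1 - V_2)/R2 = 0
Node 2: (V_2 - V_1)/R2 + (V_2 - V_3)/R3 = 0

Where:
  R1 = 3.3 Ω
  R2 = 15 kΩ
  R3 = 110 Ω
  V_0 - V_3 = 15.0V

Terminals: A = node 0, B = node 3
Nodal analysis, taking node 3 as the 0 V reference.
Source V1 fixes V_0 = 15 V.
KCL at each unknown node (sum of currents leaving = 0; resistances in Ω):
  Node 1: (V_1 - 15)/3.3 + (V_1 - V_2)/15000 = 0
  Node 2: (V_2 - V_1)/15000 + (V_2 - 0)/110 = 0
Collecting terms (coefficients in siemens):
  0.3031·V_1 - 0.00006667·V_2 = 4.545
  0.009158·V_2 - 0.00006667·V_1 = 0
Determinant D = (0.3031)(0.009158) - (-0.00006667)(-0.00006667) = 0.002776
V_1 = [(4.545)(0.009158) - (-0.00006667)(0)]/D = 15 V
V_2 = [(0.3031)(0) - (4.545)(-0.00006667)]/D = 0.1092 V
The requested potential is V_1 = 15 V.

Final answer: V_1 = 15 V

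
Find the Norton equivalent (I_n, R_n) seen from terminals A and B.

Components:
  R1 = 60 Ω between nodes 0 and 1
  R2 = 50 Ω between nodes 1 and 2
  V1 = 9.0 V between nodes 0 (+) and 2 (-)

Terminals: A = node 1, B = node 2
Find the Thévenin equivalent first; then I_n = V_th/R_th and R_n = R_th.
Step 1 — V_th is the open-circuit voltage V_A - V_B (nothing connected across the terminals).
Nodal analysis, taking node 2 as the 0 V reference.
Source V1 fixes V_0 = 9 V.
KCL at each unknown node (sum of currents leaving = 0; resistances in Ω):
  Node 1: (V_1 - 9)/60 + (V_1 - 0)/50 = 0
Collecting terms: 0.03667 × V_1 = 0.15  =>  V_1 = 4.091 V
V_th = V_1 - V_2 = 4.091 - 0 = 4.091 V
Step 2 — R_th: zero the source — replace V1 by a short circuit (node 2 merges into node 0) — and find the resistance seen between A (node 1) and B (node 0).
Reduce the network between node 1 (A) and node 0 (B) by series/parallel combination:
  Rp1 = R1 ‖ R2 (parallel, both between nodes 0 and 1) = 1/(1/60 + 1/50) = 27.27 Ω
R_th = 27.27 Ω
I_n = V_th/R_th = 4.091/27.27 = 0.15 A, and R_n = R_th = 27.27 Ω

Final answer: I_n = 0.15 A, R_n = 27.27 Ω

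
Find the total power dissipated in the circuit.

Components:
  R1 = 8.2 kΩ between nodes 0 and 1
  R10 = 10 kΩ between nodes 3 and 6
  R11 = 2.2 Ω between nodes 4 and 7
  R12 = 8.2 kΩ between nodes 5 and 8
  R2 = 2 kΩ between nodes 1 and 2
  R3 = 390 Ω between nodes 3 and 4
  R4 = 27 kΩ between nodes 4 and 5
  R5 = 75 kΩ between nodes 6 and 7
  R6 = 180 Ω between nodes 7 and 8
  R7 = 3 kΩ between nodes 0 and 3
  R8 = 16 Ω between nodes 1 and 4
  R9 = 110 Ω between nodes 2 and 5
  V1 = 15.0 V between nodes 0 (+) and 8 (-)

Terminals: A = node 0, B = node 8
Nodal analysis, taking node 8 as the 0 V reference.
Source V1 fixes V_0 = 15 V.
KCL at each unknown node (sum of currents leaving = 0; resistances in Ω):
  Node 1: (V_1 - 15)/8200 + (V_1 - V_2)/2000 + (V_1 - V_4)/16 = 0
  Node 2: (V_2 - V_1)/2000 + (V_2 - V_5)/110 = 0
  Node 3: (V_3 - V_4)/390 + (V_3 - 15)/3000 + (V_3 - V_6)/10000 = 0
  Node 4: (V_4 - V_3)/390 + (V_4 - V_5)/27000 + (V_4 - V_1)/16 + (V_4 - V_7)/2.2 = 0
  Node 5: (V_5 - V_4)/27000 + (V_5 - V_2)/110 + (V_5 - 0)/8200 = 0
  Node 6: (V_6 - V_7)/75000 + (V_6 - V_3)/10000 = 0
  Node 7: (V_7 - V_6)/75000 + (V_7 - 0)/180 + (V_7 - V_4)/2.2 = 0
Collecting terms (coefficients in siemens):
  0.06312·V_1 - 0.0005·V_2 - 0.0625·V_4 = 0.001829
  0.009591·V_2 - 0.0005·V_1 - 0.009091·V_5 = 0
  0.002997·V_3 - 0.002564·V_4 - 0.0001·V_6 = 0.005
  0.5196·V_4 - 0.0625·V_1 - 0.002564·V_3 - 0.00003704·V_5 - 0.4545·V_7 = 0
  0.00925·V_5 - 0.009091·V_2 - 0.00003704·V_4 = 0
  0.0001133·V_6 - 0.0001·V_3 - 0.00001333·V_7 = 0
  0.4601·V_7 - 0.4545·V_4 - 0.00001333·V_6 = 0
Solving these 7 simultaneous equations (Gaussian elimination) gives:
  V_1 = 1.067 V, V_2 = 0.8705 V, V_3 = 2.64 V, V_4 = 1.041 V
  V_5 = 0.8597 V, V_6 = 2.451 V, V_7 = 1.029 V
Power in each resistor, P = (ΔV)²/R:
  P_R1 = (15 - 1.067)²/8200 = 0.02368 W
  P_R2 = (1.067 - 0.8705)²/2000 = 0.00001925 W
  P_R3 = (2.64 - 1.041)²/390 = 0.006559 W
  P_R4 = (1.041 - 0.8597)²/27000 = 0.000001219 W
  P_R5 = (2.451 - 1.029)²/75000 = 0.00002697 W
  P_R6 = (1.029 - 0)²/180 = 0.005877 W
  P_R7 = (15 - 2.64)²/3000 = 0.05092 W
  P_R8 = (1.067 - 1.041)²/16 = 0.00004101 W
  P_R9 = (0.8705 - 0.8597)²/110 = 0.000001059 W
  P_R10 = (2.64 - 2.451)²/10000 = 0.000003596 W
  P_R11 = (1.041 - 1.029)²/2.2 = 0.00007136 W
  P_R12 = (0.8597 - 0)²/8200 = 0.00009013 W
P_total = P_R1 + P_R2 + P_R3 + P_R4 + P_R5 + P_R6 + P_R7 + P_R8 + P_R9 + P_R10 + P_R11 + P_R12 = 0.08729 W

Final answer: 0.08729 W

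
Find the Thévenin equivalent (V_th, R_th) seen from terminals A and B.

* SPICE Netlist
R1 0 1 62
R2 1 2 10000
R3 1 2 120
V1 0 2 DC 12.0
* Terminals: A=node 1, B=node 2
Step 1 — V_th is the open-circuit voltage V_A - V_B (nothing connected across the terminals).
Nodal analysis, taking node 2 as the 0 V reference.
Source V1 fixes V_0 = 12 V.
KCL at each unknown node (sum of currents leaving = 0; resistances in Ω):
  Node 1: (V_1 - 12)/62 + (V_1 - 0)/10000 + (V_1 - 0)/120 = 0
Collecting terms: 0.02456 × V_1 = 0.1935  =>  V_1 = 7.88 V
V_th = V_1 - V_2 = 7.88 - 0 = 7.88 V
Step 2 — R_th: zero the source — replace V1 by a short circuit (node 2 merges into node 0) — and find the resistance seen between A (node 1) and B (node 0).
Reduce the network between node 1 (A) and node 0 (B) by series/parallel combination:
  Rp1 = R1 ‖ R2 ‖ R3 (parallel, all between nodes 0 and 1) = 1/(1/62 + 1/10000 + 1/120) = 40.71 Ω
R_th = 40.71 Ω

Final answer: V_th = 7.88 V, R_th = 40.71 Ω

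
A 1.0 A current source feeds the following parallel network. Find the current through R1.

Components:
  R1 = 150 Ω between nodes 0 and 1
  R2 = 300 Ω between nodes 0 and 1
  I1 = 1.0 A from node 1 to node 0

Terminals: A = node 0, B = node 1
All resistors sit directly between nodes 0 and 1, so they are in parallel and share one voltage V; the full source current 1 A splits among them.
1/R_par = 1/150 + 1/300 = 0.01 S  =>  R_par = 100 Ω
V = I × R_par = 1 × 100 = 100 V
I_R1 = V/R1 = 100/150 = 0.6667 A

Final answer: 0.6667 A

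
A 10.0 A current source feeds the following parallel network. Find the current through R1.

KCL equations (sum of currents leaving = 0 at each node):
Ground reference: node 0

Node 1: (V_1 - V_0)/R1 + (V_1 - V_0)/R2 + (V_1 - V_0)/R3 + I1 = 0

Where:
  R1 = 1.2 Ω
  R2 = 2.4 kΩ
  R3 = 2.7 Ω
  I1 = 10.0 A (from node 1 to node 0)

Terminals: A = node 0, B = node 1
All resistors sit directly between nodes 0 and 1, so they are in parallel and share one voltage V; the full source current 10 A splits among them.
1/R_par = 1/1.2 + 1/2400 + 1/2.7 = 1.204 S  =>  R_par = 0.8305 Ω
V = I × R_par = 10 × 0.8305 = 8.305 V
I_R1 = V/R1 = 8.305/1.2 = 6.921 A

Final answer: 6.921 A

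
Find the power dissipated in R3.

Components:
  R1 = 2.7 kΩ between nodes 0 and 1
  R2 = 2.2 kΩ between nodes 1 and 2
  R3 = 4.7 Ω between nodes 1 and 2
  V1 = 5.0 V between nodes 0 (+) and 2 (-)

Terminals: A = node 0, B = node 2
Nodal analysis, taking node 2 as the 0 V reference.
Source V1 fixes V_0 = 5 V.
KCL at each unknown node (sum of currents leaving = 0; resistances in Ω):
  Node 1: (V_1 - 5)/2700 + (V_1 - 0)/2200 + (V_1 - 0)/4.7 = 0
Collecting terms: 0.2136 × V_1 = 0.001852  =>  V_1 = 0.00867 V
I_R3 = (V_1 - V_2)/R3 = (0.00867 - 0)/4.7 = 0.001845 A
P_R3 = I_R3² × R3 = (0.001845)² × 4.7 = 0.00001599 W

Final answer: 1.599e-05 W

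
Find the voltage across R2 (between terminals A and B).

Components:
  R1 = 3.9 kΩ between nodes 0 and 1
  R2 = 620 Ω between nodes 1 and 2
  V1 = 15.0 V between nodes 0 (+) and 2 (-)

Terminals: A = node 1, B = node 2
R1 and R2 are in series across V1 (node 0 → node 1 → node 2), and the output A–B is taken across R2, so this is a voltage divider.
Series current: I = V1/(R1 + R2) = 15/(3900 + 620) = 15/4520 = 0.003319 A
V_R2 = I × R2 = V1 × R2/(R1 + R2) = 15 × 620/4520 = 2.058 V

Final answer: 2.058 V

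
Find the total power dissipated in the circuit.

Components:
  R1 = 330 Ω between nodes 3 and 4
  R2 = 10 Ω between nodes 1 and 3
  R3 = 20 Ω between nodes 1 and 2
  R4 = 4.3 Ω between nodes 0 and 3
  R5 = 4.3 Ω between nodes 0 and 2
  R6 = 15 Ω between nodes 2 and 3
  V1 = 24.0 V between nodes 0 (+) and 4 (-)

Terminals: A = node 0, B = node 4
Nodal analysis, taking node 4 as the 0 V reference.
Source V1 fixes V_0 = 24 V.
KCL at each unknown node (sum of currents leaving = 0; resistances in Ω):
  Node 1: (V_1 - V_3)/10 + (V_1 - V_2)/20 = 0
  Node 2: (V_2 - V_1)/20 + (V_2 - 24)/4.3 + (V_2 - V_3)/15 = 0
  Node 3: (V_3 - 0)/330 + (V_3 - V_1)/10 + (V_3 - 24)/4.3 + (V_3 - V_2)/15 = 0
Collecting terms (coefficients in siemens):
  0.15·V_1 - 0.05·V_2 - 0.1·V_3 = 0
  0.3492·V_2 - 0.05·V_1 - 0.06667·V_3 = 5.581
  0.4023·V_3 - 0.1·V_1 - 0.06667·V_2 = 5.581
Solving these 3 simultaneous equations (Gaussian elimination) gives:
  V_1 = 23.82 V, V_2 = 23.93 V, V_3 = 23.76 V
Power in each resistor, P = (ΔV)²/R:
  P_R1 = (23.76 - 0)²/330 = 1.711 W
  P_R2 = (23.82 - 23.76)²/10 = 0.0003079 W
  P_R3 = (23.82 - 23.93)²/20 = 0.0006158 W
  P_R4 = (24 - 23.76)²/4.3 = 0.01318 W
  P_R5 = (24 - 23.93)²/4.3 = 0.001192 W
  P_R6 = (23.93 - 23.76)²/15 = 0.001847 W
P_total = P_R1 + P_R2 + P_R3 + P_R4 + P_R5 + P_R6 = 1.728 W

Final answer: 1.728 W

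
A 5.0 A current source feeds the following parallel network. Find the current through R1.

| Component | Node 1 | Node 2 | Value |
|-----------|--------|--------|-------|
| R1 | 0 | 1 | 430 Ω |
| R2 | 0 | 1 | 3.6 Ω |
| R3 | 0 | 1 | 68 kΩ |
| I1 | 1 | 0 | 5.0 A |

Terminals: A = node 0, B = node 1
All resistors sit directly between nodes 0 and 1, so they are in parallel and share one voltage V; the full source current 5 A splits among them.
1/R_par = 1/430 + 1/3.6 + 1/68000 = 0.2801 S  =>  R_par = 3.57 Ω
V = I × R_par = 5 × 3.57 = 17.85 V
I_R1 = V/R1 = 17.85/430 = 0.04151 A

Final answer: 0.04151 A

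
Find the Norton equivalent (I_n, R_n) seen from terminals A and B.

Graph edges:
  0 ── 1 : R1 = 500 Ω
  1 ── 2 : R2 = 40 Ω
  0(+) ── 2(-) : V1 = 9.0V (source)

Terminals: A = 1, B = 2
Find the Thévenin equivalent first; then I_n = V_th/R_th and R_n = R_th.
Step 1 — V_th is the open-circuit voltage V_A - V_B (nothing connected across the terminals).
Nodal analysis, taking node 2 as the 0 V reference.
Source V1 fixes V_0 = 9 V.
KCL at each unknown node (sum of currents leaving = 0; resistances in Ω):
  Node 1: (V_1 - 9)/500 + (V_1 - 0)/40 = 0
Collecting terms: 0.027 × V_1 = 0.018  =>  V_1 = 0.6667 V
V_th = V_1 - V_2 = 0.6667 - 0 = 0.6667 V
Step 2 — R_th: zero the source — replace V1 by a short circuit (node 2 merges into node 0) — and find the resistance seen between A (node 1) and B (node 0).
Reduce the network between node 1 (A) and node 0 (B) by series/parallel combination:
  Rp1 = R1 ‖ R2 (parallel, both between nodes 0 and 1) = 1/(1/500 + 1/40) = 37.04 Ω
R_th = 37.04 Ω
I_n = V_th/R_th = 0.6667/37.04 = 0.018 A, and R_n = R_th = 37.04 Ω

Final answer: I_n = 0.018 A, R_n = 37.04 Ω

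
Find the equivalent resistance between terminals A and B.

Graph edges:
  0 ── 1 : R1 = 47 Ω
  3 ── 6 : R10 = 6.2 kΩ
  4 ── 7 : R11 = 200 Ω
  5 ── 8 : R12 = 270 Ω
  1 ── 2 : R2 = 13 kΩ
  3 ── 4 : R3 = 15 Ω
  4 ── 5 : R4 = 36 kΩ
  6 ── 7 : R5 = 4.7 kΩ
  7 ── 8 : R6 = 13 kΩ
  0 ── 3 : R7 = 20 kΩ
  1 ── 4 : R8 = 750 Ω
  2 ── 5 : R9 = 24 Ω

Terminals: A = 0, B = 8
The network is not a plain series/parallel combination. Inject a 1 A test current into terminal A (node 0) and return it from terminal B (node 8); then R_eq = V_A / (1 A).
Nodal analysis, taking node 8 as the 0 V reference.
Current source I_test pushes 1 A into node 0 and draws it out of node 8.
KCL at each unknown node (sum of currents leaving = 0; resistances in Ω):
  Node 0: (V_0 - V_1)/47 + (V_0 - V_3)/20000 - 1 = 0
  Node 1: (V_1 - V_0)/47 + (V_1 - V_2)/13000 + (V_1 - V_4)/750 = 0
  Node 2: (V_2 - V_1)/13000 + (V_2 - V_5)/24 = 0
  Node 3: (V_3 - V_0)/20000 + (V_3 - V_4)/15 + (V_3 - V_6)/6200 = 0
  Node 4: (V_4 - V_1)/750 + (V_4 - V_3)/15 + (V_4 - V_5)/36000 + (V_4 - V_7)/200 = 0
  Node 5: (V_5 - V_2)/24 + (V_5 - V_4)/36000 + (V_5 - 0)/270 = 0
  Node 6: (V_6 - V_3)/6200 + (V_6 - V_7)/4700 = 0
  Node 7: (V_7 - V_4)/200 + (V_7 - V_6)/4700 + (V_7 - 0)/13000 = 0
Collecting terms (coefficients in siemens):
  0.02133·V_0 - 0.02128·V_1 - 0.00005·V_3 = 1
  0.02269·V_1 - 0.02128·V_0 - 0.00007692·V_2 - 0.001333·V_4 = 0
  0.04174·V_2 - 0.00007692·V_1 - 0.04167·V_5 = 0
  0.06688·V_3 - 0.00005·V_0 - 0.06667·V_4 - 0.0001613·V_6 = 0
  0.07303·V_4 - 0.001333·V_1 - 0.06667·V_3 - 0.00002778·V_5 - 0.005·V_7 = 0
  0.0454·V_5 - 0.04167·V_2 - 0.00002778·V_4 = 0
  0.0003741·V_6 - 0.0001613·V_3 - 0.0002128·V_7 = 0
  0.00529·V_7 - 0.005·V_4 - 0.0002128·V_6 = 0
Solving these 8 simultaneous equations (Gaussian elimination) gives:
  V_0 = 5915 V, V_1 = 5869 V, V_2 = 168.7 V, V_3 = 5465 V
  V_4 = 5465 V, V_5 = 158.2 V, V_6 = 5419 V, V_7 = 5383 V
R_eq = V_0 / 1 A = 5915 Ω = 5.915 kΩ

Final answer: 5.915 kΩ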